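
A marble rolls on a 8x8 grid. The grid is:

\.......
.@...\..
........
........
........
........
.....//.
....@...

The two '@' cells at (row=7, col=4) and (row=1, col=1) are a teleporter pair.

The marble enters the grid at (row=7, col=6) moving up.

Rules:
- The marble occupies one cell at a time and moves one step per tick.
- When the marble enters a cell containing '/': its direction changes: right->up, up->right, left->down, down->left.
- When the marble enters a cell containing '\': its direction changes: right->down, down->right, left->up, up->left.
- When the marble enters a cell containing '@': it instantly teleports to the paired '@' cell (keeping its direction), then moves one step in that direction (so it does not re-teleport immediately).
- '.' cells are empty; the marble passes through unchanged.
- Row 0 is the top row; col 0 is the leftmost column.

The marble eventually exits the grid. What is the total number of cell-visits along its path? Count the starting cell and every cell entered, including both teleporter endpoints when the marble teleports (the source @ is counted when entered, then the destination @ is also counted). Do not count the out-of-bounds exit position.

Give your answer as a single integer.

Step 1: enter (7,6), '.' pass, move up to (6,6)
Step 2: enter (6,6), '/' deflects up->right, move right to (6,7)
Step 3: enter (6,7), '.' pass, move right to (6,8)
Step 4: at (6,8) — EXIT via right edge, pos 6
Path length (cell visits): 3

Answer: 3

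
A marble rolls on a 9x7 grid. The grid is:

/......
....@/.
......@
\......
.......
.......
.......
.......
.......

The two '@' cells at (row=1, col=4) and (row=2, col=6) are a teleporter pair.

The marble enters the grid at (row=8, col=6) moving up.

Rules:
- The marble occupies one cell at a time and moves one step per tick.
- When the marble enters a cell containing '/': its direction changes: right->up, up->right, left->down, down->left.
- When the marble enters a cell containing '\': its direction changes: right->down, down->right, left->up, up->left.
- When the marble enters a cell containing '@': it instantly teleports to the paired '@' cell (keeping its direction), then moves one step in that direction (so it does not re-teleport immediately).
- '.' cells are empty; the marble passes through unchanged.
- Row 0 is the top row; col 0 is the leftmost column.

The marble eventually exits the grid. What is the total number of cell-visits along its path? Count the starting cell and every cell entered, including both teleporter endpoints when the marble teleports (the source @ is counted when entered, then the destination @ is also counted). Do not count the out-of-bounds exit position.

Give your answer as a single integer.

Answer: 9

Derivation:
Step 1: enter (8,6), '.' pass, move up to (7,6)
Step 2: enter (7,6), '.' pass, move up to (6,6)
Step 3: enter (6,6), '.' pass, move up to (5,6)
Step 4: enter (5,6), '.' pass, move up to (4,6)
Step 5: enter (4,6), '.' pass, move up to (3,6)
Step 6: enter (3,6), '.' pass, move up to (2,6)
Step 7: enter (2,6), '@' teleport (2,6)->(1,4), also enter (1,4), move up to (0,4)
Step 8: enter (0,4), '.' pass, move up to (-1,4)
Step 9: at (-1,4) — EXIT via top edge, pos 4
Path length (cell visits): 9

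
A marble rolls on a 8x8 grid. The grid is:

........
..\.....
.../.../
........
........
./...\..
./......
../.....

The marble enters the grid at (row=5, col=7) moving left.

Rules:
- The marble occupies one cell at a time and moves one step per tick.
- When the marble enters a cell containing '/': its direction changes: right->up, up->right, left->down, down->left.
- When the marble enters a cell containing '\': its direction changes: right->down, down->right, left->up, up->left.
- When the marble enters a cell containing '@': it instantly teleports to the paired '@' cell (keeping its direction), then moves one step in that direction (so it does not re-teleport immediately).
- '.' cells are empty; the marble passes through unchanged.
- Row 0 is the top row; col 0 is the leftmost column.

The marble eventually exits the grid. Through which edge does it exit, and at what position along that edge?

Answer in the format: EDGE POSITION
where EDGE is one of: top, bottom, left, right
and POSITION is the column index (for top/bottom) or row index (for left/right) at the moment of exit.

Step 1: enter (5,7), '.' pass, move left to (5,6)
Step 2: enter (5,6), '.' pass, move left to (5,5)
Step 3: enter (5,5), '\' deflects left->up, move up to (4,5)
Step 4: enter (4,5), '.' pass, move up to (3,5)
Step 5: enter (3,5), '.' pass, move up to (2,5)
Step 6: enter (2,5), '.' pass, move up to (1,5)
Step 7: enter (1,5), '.' pass, move up to (0,5)
Step 8: enter (0,5), '.' pass, move up to (-1,5)
Step 9: at (-1,5) — EXIT via top edge, pos 5

Answer: top 5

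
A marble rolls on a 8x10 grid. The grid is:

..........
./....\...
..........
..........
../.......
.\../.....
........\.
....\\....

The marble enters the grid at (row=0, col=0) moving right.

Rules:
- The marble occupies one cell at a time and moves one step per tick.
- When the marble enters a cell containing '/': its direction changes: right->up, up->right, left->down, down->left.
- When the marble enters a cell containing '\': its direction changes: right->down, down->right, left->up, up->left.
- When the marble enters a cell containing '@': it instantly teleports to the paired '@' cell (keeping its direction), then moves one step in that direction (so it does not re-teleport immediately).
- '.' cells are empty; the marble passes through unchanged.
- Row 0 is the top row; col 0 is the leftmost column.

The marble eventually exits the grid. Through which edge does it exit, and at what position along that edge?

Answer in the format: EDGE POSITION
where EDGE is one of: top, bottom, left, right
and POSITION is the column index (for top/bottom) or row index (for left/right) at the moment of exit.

Answer: right 0

Derivation:
Step 1: enter (0,0), '.' pass, move right to (0,1)
Step 2: enter (0,1), '.' pass, move right to (0,2)
Step 3: enter (0,2), '.' pass, move right to (0,3)
Step 4: enter (0,3), '.' pass, move right to (0,4)
Step 5: enter (0,4), '.' pass, move right to (0,5)
Step 6: enter (0,5), '.' pass, move right to (0,6)
Step 7: enter (0,6), '.' pass, move right to (0,7)
Step 8: enter (0,7), '.' pass, move right to (0,8)
Step 9: enter (0,8), '.' pass, move right to (0,9)
Step 10: enter (0,9), '.' pass, move right to (0,10)
Step 11: at (0,10) — EXIT via right edge, pos 0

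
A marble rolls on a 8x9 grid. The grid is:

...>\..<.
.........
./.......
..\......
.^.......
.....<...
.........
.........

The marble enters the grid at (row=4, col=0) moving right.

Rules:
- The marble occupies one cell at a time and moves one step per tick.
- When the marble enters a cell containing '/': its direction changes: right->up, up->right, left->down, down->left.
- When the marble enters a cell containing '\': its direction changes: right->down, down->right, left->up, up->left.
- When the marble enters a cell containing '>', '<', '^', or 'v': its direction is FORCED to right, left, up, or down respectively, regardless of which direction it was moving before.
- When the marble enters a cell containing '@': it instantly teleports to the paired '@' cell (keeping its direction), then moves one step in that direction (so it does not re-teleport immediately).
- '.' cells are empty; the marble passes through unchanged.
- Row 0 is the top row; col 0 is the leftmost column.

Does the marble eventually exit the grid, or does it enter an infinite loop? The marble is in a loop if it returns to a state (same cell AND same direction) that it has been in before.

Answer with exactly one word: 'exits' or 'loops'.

Answer: exits

Derivation:
Step 1: enter (4,0), '.' pass, move right to (4,1)
Step 2: enter (4,1), '^' forces right->up, move up to (3,1)
Step 3: enter (3,1), '.' pass, move up to (2,1)
Step 4: enter (2,1), '/' deflects up->right, move right to (2,2)
Step 5: enter (2,2), '.' pass, move right to (2,3)
Step 6: enter (2,3), '.' pass, move right to (2,4)
Step 7: enter (2,4), '.' pass, move right to (2,5)
Step 8: enter (2,5), '.' pass, move right to (2,6)
Step 9: enter (2,6), '.' pass, move right to (2,7)
Step 10: enter (2,7), '.' pass, move right to (2,8)
Step 11: enter (2,8), '.' pass, move right to (2,9)
Step 12: at (2,9) — EXIT via right edge, pos 2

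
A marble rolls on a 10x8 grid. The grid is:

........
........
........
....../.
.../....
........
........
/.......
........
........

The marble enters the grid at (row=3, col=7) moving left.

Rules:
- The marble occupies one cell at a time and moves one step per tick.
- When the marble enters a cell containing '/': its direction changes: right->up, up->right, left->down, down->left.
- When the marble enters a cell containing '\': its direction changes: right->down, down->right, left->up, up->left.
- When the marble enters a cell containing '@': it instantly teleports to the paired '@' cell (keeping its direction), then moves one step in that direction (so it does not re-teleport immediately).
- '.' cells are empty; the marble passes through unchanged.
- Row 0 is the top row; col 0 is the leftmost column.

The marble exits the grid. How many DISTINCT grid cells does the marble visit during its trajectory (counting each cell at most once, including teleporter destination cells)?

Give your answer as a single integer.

Answer: 8

Derivation:
Step 1: enter (3,7), '.' pass, move left to (3,6)
Step 2: enter (3,6), '/' deflects left->down, move down to (4,6)
Step 3: enter (4,6), '.' pass, move down to (5,6)
Step 4: enter (5,6), '.' pass, move down to (6,6)
Step 5: enter (6,6), '.' pass, move down to (7,6)
Step 6: enter (7,6), '.' pass, move down to (8,6)
Step 7: enter (8,6), '.' pass, move down to (9,6)
Step 8: enter (9,6), '.' pass, move down to (10,6)
Step 9: at (10,6) — EXIT via bottom edge, pos 6
Distinct cells visited: 8 (path length 8)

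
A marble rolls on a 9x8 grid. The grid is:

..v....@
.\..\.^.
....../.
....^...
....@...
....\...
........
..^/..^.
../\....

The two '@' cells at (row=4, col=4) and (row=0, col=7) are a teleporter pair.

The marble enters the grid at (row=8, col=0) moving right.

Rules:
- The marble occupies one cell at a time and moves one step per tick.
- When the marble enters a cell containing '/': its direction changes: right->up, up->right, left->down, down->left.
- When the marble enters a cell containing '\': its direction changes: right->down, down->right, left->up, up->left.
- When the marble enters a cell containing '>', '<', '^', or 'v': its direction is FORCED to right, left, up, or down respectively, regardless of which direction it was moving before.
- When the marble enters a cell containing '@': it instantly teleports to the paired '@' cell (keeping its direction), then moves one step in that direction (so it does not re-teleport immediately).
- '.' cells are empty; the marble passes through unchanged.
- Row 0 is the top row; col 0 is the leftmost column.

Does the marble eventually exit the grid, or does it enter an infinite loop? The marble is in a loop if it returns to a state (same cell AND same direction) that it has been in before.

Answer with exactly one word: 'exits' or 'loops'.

Step 1: enter (8,0), '.' pass, move right to (8,1)
Step 2: enter (8,1), '.' pass, move right to (8,2)
Step 3: enter (8,2), '/' deflects right->up, move up to (7,2)
Step 4: enter (7,2), '^' forces up->up, move up to (6,2)
Step 5: enter (6,2), '.' pass, move up to (5,2)
Step 6: enter (5,2), '.' pass, move up to (4,2)
Step 7: enter (4,2), '.' pass, move up to (3,2)
Step 8: enter (3,2), '.' pass, move up to (2,2)
Step 9: enter (2,2), '.' pass, move up to (1,2)
Step 10: enter (1,2), '.' pass, move up to (0,2)
Step 11: enter (0,2), 'v' forces up->down, move down to (1,2)
Step 12: enter (1,2), '.' pass, move down to (2,2)
Step 13: enter (2,2), '.' pass, move down to (3,2)
Step 14: enter (3,2), '.' pass, move down to (4,2)
Step 15: enter (4,2), '.' pass, move down to (5,2)
Step 16: enter (5,2), '.' pass, move down to (6,2)
Step 17: enter (6,2), '.' pass, move down to (7,2)
Step 18: enter (7,2), '^' forces down->up, move up to (6,2)
Step 19: at (6,2) dir=up — LOOP DETECTED (seen before)

Answer: loops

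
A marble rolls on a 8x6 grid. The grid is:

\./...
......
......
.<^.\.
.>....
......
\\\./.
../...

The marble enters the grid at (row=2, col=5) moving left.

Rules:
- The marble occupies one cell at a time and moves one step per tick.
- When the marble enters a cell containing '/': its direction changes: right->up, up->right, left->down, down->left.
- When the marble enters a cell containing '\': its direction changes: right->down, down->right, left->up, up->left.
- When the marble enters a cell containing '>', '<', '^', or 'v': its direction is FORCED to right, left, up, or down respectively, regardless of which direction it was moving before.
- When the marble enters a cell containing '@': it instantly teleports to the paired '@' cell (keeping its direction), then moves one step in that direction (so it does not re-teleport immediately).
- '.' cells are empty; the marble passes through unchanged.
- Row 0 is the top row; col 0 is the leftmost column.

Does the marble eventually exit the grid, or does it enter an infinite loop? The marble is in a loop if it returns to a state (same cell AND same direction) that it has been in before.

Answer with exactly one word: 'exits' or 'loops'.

Step 1: enter (2,5), '.' pass, move left to (2,4)
Step 2: enter (2,4), '.' pass, move left to (2,3)
Step 3: enter (2,3), '.' pass, move left to (2,2)
Step 4: enter (2,2), '.' pass, move left to (2,1)
Step 5: enter (2,1), '.' pass, move left to (2,0)
Step 6: enter (2,0), '.' pass, move left to (2,-1)
Step 7: at (2,-1) — EXIT via left edge, pos 2

Answer: exits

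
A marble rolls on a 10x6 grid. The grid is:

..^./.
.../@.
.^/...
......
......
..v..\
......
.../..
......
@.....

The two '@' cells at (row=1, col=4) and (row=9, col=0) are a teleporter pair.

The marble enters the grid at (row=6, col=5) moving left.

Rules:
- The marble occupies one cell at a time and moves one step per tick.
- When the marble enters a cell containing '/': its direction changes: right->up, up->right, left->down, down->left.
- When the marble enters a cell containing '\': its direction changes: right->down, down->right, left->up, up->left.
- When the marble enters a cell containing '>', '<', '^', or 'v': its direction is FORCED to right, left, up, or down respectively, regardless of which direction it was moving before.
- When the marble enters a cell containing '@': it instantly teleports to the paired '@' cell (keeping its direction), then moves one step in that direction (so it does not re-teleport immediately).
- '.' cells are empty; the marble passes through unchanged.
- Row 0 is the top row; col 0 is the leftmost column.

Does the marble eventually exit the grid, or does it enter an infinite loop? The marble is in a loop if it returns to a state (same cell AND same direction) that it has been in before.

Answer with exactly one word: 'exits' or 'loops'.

Step 1: enter (6,5), '.' pass, move left to (6,4)
Step 2: enter (6,4), '.' pass, move left to (6,3)
Step 3: enter (6,3), '.' pass, move left to (6,2)
Step 4: enter (6,2), '.' pass, move left to (6,1)
Step 5: enter (6,1), '.' pass, move left to (6,0)
Step 6: enter (6,0), '.' pass, move left to (6,-1)
Step 7: at (6,-1) — EXIT via left edge, pos 6

Answer: exits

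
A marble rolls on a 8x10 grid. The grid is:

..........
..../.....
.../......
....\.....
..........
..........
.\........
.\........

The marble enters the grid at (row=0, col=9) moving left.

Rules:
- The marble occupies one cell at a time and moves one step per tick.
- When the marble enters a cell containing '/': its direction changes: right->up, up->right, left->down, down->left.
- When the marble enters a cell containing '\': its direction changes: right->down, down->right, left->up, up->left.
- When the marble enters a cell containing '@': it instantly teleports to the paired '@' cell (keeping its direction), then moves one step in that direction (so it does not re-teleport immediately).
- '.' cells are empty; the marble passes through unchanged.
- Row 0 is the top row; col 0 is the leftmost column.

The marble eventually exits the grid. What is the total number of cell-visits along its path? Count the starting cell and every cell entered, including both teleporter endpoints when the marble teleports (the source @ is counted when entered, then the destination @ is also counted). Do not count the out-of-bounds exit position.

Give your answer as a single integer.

Answer: 10

Derivation:
Step 1: enter (0,9), '.' pass, move left to (0,8)
Step 2: enter (0,8), '.' pass, move left to (0,7)
Step 3: enter (0,7), '.' pass, move left to (0,6)
Step 4: enter (0,6), '.' pass, move left to (0,5)
Step 5: enter (0,5), '.' pass, move left to (0,4)
Step 6: enter (0,4), '.' pass, move left to (0,3)
Step 7: enter (0,3), '.' pass, move left to (0,2)
Step 8: enter (0,2), '.' pass, move left to (0,1)
Step 9: enter (0,1), '.' pass, move left to (0,0)
Step 10: enter (0,0), '.' pass, move left to (0,-1)
Step 11: at (0,-1) — EXIT via left edge, pos 0
Path length (cell visits): 10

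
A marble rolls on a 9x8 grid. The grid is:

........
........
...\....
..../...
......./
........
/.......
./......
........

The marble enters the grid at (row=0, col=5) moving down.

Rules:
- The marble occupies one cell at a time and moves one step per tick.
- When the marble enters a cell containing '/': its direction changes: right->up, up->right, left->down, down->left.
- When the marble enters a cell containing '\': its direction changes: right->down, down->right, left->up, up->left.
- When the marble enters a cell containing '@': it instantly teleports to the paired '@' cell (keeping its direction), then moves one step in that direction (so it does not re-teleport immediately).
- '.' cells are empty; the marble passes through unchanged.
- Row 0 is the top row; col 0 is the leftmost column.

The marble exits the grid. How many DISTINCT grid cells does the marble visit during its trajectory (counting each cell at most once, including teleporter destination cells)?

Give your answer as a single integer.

Step 1: enter (0,5), '.' pass, move down to (1,5)
Step 2: enter (1,5), '.' pass, move down to (2,5)
Step 3: enter (2,5), '.' pass, move down to (3,5)
Step 4: enter (3,5), '.' pass, move down to (4,5)
Step 5: enter (4,5), '.' pass, move down to (5,5)
Step 6: enter (5,5), '.' pass, move down to (6,5)
Step 7: enter (6,5), '.' pass, move down to (7,5)
Step 8: enter (7,5), '.' pass, move down to (8,5)
Step 9: enter (8,5), '.' pass, move down to (9,5)
Step 10: at (9,5) — EXIT via bottom edge, pos 5
Distinct cells visited: 9 (path length 9)

Answer: 9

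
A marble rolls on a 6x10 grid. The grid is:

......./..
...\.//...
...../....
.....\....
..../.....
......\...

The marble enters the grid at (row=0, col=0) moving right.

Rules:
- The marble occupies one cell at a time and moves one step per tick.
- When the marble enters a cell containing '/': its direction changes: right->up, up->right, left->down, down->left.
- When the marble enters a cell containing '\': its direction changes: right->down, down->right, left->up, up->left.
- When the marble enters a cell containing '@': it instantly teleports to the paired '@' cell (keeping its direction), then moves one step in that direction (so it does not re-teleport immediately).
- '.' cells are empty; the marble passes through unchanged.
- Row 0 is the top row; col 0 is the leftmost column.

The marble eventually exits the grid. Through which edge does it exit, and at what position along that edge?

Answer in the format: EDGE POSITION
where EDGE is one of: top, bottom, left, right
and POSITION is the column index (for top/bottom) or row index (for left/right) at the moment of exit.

Step 1: enter (0,0), '.' pass, move right to (0,1)
Step 2: enter (0,1), '.' pass, move right to (0,2)
Step 3: enter (0,2), '.' pass, move right to (0,3)
Step 4: enter (0,3), '.' pass, move right to (0,4)
Step 5: enter (0,4), '.' pass, move right to (0,5)
Step 6: enter (0,5), '.' pass, move right to (0,6)
Step 7: enter (0,6), '.' pass, move right to (0,7)
Step 8: enter (0,7), '/' deflects right->up, move up to (-1,7)
Step 9: at (-1,7) — EXIT via top edge, pos 7

Answer: top 7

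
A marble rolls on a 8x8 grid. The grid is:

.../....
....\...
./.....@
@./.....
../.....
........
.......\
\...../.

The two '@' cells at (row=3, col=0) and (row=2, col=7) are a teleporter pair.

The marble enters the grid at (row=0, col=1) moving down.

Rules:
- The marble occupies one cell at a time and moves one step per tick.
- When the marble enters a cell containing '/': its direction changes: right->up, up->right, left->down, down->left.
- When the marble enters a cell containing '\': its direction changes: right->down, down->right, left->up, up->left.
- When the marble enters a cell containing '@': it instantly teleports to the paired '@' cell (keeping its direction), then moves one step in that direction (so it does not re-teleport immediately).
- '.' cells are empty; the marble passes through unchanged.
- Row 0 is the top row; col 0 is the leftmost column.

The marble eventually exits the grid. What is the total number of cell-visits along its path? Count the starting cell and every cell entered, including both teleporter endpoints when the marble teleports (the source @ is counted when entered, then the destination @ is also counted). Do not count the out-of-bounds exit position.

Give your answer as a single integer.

Step 1: enter (0,1), '.' pass, move down to (1,1)
Step 2: enter (1,1), '.' pass, move down to (2,1)
Step 3: enter (2,1), '/' deflects down->left, move left to (2,0)
Step 4: enter (2,0), '.' pass, move left to (2,-1)
Step 5: at (2,-1) — EXIT via left edge, pos 2
Path length (cell visits): 4

Answer: 4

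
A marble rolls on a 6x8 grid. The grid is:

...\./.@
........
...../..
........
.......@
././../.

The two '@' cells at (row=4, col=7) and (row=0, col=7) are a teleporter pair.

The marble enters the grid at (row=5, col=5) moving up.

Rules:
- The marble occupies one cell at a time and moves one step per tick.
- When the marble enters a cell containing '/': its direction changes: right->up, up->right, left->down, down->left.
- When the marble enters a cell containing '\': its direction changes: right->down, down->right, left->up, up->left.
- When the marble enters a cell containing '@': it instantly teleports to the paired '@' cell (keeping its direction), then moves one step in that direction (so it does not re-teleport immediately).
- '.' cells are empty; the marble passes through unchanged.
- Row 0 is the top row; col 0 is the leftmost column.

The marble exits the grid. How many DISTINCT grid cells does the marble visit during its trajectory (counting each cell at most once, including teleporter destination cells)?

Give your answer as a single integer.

Answer: 6

Derivation:
Step 1: enter (5,5), '.' pass, move up to (4,5)
Step 2: enter (4,5), '.' pass, move up to (3,5)
Step 3: enter (3,5), '.' pass, move up to (2,5)
Step 4: enter (2,5), '/' deflects up->right, move right to (2,6)
Step 5: enter (2,6), '.' pass, move right to (2,7)
Step 6: enter (2,7), '.' pass, move right to (2,8)
Step 7: at (2,8) — EXIT via right edge, pos 2
Distinct cells visited: 6 (path length 6)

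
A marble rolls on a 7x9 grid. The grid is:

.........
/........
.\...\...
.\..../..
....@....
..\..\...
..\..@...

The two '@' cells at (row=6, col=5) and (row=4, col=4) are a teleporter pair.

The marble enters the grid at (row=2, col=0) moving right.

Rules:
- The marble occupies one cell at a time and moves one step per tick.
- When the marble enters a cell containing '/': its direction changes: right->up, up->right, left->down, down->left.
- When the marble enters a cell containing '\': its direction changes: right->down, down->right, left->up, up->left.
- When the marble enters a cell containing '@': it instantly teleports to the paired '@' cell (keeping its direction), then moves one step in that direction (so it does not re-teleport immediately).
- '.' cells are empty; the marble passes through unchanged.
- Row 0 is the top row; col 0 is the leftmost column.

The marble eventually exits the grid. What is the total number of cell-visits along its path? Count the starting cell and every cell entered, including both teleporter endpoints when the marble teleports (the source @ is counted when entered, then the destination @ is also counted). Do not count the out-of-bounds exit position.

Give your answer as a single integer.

Answer: 11

Derivation:
Step 1: enter (2,0), '.' pass, move right to (2,1)
Step 2: enter (2,1), '\' deflects right->down, move down to (3,1)
Step 3: enter (3,1), '\' deflects down->right, move right to (3,2)
Step 4: enter (3,2), '.' pass, move right to (3,3)
Step 5: enter (3,3), '.' pass, move right to (3,4)
Step 6: enter (3,4), '.' pass, move right to (3,5)
Step 7: enter (3,5), '.' pass, move right to (3,6)
Step 8: enter (3,6), '/' deflects right->up, move up to (2,6)
Step 9: enter (2,6), '.' pass, move up to (1,6)
Step 10: enter (1,6), '.' pass, move up to (0,6)
Step 11: enter (0,6), '.' pass, move up to (-1,6)
Step 12: at (-1,6) — EXIT via top edge, pos 6
Path length (cell visits): 11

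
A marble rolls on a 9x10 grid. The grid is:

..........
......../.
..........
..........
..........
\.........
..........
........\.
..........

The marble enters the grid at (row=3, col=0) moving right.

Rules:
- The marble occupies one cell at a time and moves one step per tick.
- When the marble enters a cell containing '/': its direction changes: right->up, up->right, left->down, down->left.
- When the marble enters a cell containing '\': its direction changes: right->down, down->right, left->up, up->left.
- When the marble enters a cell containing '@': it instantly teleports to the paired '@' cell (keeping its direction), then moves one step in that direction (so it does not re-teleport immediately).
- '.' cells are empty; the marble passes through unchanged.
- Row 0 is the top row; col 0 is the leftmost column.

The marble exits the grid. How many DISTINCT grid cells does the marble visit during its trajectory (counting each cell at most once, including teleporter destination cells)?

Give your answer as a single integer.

Step 1: enter (3,0), '.' pass, move right to (3,1)
Step 2: enter (3,1), '.' pass, move right to (3,2)
Step 3: enter (3,2), '.' pass, move right to (3,3)
Step 4: enter (3,3), '.' pass, move right to (3,4)
Step 5: enter (3,4), '.' pass, move right to (3,5)
Step 6: enter (3,5), '.' pass, move right to (3,6)
Step 7: enter (3,6), '.' pass, move right to (3,7)
Step 8: enter (3,7), '.' pass, move right to (3,8)
Step 9: enter (3,8), '.' pass, move right to (3,9)
Step 10: enter (3,9), '.' pass, move right to (3,10)
Step 11: at (3,10) — EXIT via right edge, pos 3
Distinct cells visited: 10 (path length 10)

Answer: 10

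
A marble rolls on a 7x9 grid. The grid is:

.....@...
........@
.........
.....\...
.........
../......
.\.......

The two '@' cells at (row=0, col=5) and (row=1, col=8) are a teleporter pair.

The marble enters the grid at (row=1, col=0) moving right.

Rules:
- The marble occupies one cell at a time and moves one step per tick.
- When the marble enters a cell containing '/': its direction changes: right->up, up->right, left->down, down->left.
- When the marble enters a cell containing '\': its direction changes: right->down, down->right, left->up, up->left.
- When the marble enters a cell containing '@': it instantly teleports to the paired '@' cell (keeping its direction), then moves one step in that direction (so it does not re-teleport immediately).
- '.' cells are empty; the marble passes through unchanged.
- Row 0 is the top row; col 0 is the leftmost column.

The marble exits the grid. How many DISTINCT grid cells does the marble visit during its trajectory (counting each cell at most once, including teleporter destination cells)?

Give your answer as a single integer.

Answer: 13

Derivation:
Step 1: enter (1,0), '.' pass, move right to (1,1)
Step 2: enter (1,1), '.' pass, move right to (1,2)
Step 3: enter (1,2), '.' pass, move right to (1,3)
Step 4: enter (1,3), '.' pass, move right to (1,4)
Step 5: enter (1,4), '.' pass, move right to (1,5)
Step 6: enter (1,5), '.' pass, move right to (1,6)
Step 7: enter (1,6), '.' pass, move right to (1,7)
Step 8: enter (1,7), '.' pass, move right to (1,8)
Step 9: enter (1,8), '@' teleport (1,8)->(0,5), also enter (0,5), move right to (0,6)
Step 10: enter (0,6), '.' pass, move right to (0,7)
Step 11: enter (0,7), '.' pass, move right to (0,8)
Step 12: enter (0,8), '.' pass, move right to (0,9)
Step 13: at (0,9) — EXIT via right edge, pos 0
Distinct cells visited: 13 (path length 13)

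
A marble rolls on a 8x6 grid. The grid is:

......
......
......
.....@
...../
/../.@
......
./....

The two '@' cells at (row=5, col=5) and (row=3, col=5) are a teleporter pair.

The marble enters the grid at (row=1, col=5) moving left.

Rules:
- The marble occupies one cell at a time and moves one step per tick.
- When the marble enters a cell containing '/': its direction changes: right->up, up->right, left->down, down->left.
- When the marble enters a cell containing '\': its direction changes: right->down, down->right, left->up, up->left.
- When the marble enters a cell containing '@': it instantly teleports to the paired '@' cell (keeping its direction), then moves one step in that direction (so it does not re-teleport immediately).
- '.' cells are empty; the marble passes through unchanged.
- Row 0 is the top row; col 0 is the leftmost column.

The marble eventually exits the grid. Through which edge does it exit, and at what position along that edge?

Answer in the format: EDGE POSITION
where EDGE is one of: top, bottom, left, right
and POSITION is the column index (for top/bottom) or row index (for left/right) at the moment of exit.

Answer: left 1

Derivation:
Step 1: enter (1,5), '.' pass, move left to (1,4)
Step 2: enter (1,4), '.' pass, move left to (1,3)
Step 3: enter (1,3), '.' pass, move left to (1,2)
Step 4: enter (1,2), '.' pass, move left to (1,1)
Step 5: enter (1,1), '.' pass, move left to (1,0)
Step 6: enter (1,0), '.' pass, move left to (1,-1)
Step 7: at (1,-1) — EXIT via left edge, pos 1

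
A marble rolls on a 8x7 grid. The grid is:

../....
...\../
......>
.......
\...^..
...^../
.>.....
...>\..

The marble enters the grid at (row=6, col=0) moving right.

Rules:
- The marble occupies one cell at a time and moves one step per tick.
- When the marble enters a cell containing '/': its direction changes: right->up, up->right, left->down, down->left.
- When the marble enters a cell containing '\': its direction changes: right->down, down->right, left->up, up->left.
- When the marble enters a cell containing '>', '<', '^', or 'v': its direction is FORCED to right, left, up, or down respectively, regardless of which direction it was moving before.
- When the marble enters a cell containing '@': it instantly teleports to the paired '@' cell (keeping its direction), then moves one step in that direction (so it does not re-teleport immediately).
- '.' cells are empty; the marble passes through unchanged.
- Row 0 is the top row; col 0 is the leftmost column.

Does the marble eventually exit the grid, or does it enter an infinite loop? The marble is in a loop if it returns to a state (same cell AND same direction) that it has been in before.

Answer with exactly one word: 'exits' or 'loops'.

Step 1: enter (6,0), '.' pass, move right to (6,1)
Step 2: enter (6,1), '>' forces right->right, move right to (6,2)
Step 3: enter (6,2), '.' pass, move right to (6,3)
Step 4: enter (6,3), '.' pass, move right to (6,4)
Step 5: enter (6,4), '.' pass, move right to (6,5)
Step 6: enter (6,5), '.' pass, move right to (6,6)
Step 7: enter (6,6), '.' pass, move right to (6,7)
Step 8: at (6,7) — EXIT via right edge, pos 6

Answer: exits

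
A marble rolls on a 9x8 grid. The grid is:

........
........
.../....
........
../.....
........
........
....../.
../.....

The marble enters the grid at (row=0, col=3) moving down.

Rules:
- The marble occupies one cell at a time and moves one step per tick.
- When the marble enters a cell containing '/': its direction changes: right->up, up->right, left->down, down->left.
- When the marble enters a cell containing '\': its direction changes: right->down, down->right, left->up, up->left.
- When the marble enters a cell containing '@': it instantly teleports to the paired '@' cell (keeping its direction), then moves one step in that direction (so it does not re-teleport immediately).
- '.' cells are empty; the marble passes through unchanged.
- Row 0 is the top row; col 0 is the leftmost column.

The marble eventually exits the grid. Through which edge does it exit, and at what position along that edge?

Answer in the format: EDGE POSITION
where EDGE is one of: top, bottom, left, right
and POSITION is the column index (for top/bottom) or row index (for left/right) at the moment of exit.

Answer: left 2

Derivation:
Step 1: enter (0,3), '.' pass, move down to (1,3)
Step 2: enter (1,3), '.' pass, move down to (2,3)
Step 3: enter (2,3), '/' deflects down->left, move left to (2,2)
Step 4: enter (2,2), '.' pass, move left to (2,1)
Step 5: enter (2,1), '.' pass, move left to (2,0)
Step 6: enter (2,0), '.' pass, move left to (2,-1)
Step 7: at (2,-1) — EXIT via left edge, pos 2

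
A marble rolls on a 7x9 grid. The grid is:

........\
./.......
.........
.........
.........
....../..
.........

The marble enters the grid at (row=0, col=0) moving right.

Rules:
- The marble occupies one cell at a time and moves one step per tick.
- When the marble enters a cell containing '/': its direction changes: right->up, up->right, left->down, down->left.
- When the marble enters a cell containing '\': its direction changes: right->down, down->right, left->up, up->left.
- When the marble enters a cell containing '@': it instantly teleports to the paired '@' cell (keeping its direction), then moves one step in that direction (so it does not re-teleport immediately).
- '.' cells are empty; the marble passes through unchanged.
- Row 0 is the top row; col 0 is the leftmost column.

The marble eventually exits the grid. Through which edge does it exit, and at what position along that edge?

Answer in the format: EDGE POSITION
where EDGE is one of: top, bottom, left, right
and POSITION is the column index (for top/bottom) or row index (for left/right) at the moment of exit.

Step 1: enter (0,0), '.' pass, move right to (0,1)
Step 2: enter (0,1), '.' pass, move right to (0,2)
Step 3: enter (0,2), '.' pass, move right to (0,3)
Step 4: enter (0,3), '.' pass, move right to (0,4)
Step 5: enter (0,4), '.' pass, move right to (0,5)
Step 6: enter (0,5), '.' pass, move right to (0,6)
Step 7: enter (0,6), '.' pass, move right to (0,7)
Step 8: enter (0,7), '.' pass, move right to (0,8)
Step 9: enter (0,8), '\' deflects right->down, move down to (1,8)
Step 10: enter (1,8), '.' pass, move down to (2,8)
Step 11: enter (2,8), '.' pass, move down to (3,8)
Step 12: enter (3,8), '.' pass, move down to (4,8)
Step 13: enter (4,8), '.' pass, move down to (5,8)
Step 14: enter (5,8), '.' pass, move down to (6,8)
Step 15: enter (6,8), '.' pass, move down to (7,8)
Step 16: at (7,8) — EXIT via bottom edge, pos 8

Answer: bottom 8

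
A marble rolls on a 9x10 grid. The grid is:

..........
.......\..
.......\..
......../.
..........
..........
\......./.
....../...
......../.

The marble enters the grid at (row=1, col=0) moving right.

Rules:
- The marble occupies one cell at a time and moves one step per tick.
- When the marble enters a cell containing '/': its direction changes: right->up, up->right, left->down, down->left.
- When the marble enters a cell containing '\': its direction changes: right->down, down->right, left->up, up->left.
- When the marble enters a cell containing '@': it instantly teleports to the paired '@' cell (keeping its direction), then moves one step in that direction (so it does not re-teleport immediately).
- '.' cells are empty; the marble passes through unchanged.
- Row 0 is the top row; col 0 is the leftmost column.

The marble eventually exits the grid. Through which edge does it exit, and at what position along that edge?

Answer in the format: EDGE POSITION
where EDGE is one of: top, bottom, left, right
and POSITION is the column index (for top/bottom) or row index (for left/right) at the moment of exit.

Step 1: enter (1,0), '.' pass, move right to (1,1)
Step 2: enter (1,1), '.' pass, move right to (1,2)
Step 3: enter (1,2), '.' pass, move right to (1,3)
Step 4: enter (1,3), '.' pass, move right to (1,4)
Step 5: enter (1,4), '.' pass, move right to (1,5)
Step 6: enter (1,5), '.' pass, move right to (1,6)
Step 7: enter (1,6), '.' pass, move right to (1,7)
Step 8: enter (1,7), '\' deflects right->down, move down to (2,7)
Step 9: enter (2,7), '\' deflects down->right, move right to (2,8)
Step 10: enter (2,8), '.' pass, move right to (2,9)
Step 11: enter (2,9), '.' pass, move right to (2,10)
Step 12: at (2,10) — EXIT via right edge, pos 2

Answer: right 2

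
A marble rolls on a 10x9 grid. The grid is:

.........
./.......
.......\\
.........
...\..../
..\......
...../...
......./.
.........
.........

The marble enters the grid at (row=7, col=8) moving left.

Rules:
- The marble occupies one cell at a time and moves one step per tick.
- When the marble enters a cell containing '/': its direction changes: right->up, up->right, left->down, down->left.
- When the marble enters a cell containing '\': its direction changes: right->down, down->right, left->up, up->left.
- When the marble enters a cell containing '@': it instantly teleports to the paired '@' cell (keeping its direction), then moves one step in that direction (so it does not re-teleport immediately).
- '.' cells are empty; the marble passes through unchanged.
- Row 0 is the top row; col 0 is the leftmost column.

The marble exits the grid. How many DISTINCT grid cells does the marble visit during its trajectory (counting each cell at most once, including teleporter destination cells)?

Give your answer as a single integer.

Step 1: enter (7,8), '.' pass, move left to (7,7)
Step 2: enter (7,7), '/' deflects left->down, move down to (8,7)
Step 3: enter (8,7), '.' pass, move down to (9,7)
Step 4: enter (9,7), '.' pass, move down to (10,7)
Step 5: at (10,7) — EXIT via bottom edge, pos 7
Distinct cells visited: 4 (path length 4)

Answer: 4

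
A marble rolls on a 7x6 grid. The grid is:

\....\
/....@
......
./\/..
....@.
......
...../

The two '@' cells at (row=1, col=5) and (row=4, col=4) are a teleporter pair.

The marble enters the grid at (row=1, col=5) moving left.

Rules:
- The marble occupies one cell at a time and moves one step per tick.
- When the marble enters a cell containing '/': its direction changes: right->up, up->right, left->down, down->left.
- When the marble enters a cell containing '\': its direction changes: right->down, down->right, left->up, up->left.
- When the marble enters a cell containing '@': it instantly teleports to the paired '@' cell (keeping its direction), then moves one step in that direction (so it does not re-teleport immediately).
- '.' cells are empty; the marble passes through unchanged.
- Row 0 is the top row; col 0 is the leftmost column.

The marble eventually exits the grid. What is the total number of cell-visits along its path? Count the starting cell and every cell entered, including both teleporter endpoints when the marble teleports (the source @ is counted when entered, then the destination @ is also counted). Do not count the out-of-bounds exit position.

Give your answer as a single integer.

Step 1: enter (1,5), '@' teleport (1,5)->(4,4), also enter (4,4), move left to (4,3)
Step 2: enter (4,3), '.' pass, move left to (4,2)
Step 3: enter (4,2), '.' pass, move left to (4,1)
Step 4: enter (4,1), '.' pass, move left to (4,0)
Step 5: enter (4,0), '.' pass, move left to (4,-1)
Step 6: at (4,-1) — EXIT via left edge, pos 4
Path length (cell visits): 6

Answer: 6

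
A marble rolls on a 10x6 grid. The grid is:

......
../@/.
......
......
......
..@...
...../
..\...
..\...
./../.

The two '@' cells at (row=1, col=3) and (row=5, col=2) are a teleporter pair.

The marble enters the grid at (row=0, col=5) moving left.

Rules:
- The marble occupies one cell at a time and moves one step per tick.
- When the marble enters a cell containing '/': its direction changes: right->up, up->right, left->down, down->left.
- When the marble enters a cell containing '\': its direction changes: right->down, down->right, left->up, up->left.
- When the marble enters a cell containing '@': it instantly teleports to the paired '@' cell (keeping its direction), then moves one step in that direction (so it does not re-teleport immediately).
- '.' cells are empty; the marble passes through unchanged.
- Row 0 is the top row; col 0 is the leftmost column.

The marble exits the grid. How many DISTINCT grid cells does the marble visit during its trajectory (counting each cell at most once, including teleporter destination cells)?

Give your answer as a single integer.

Answer: 6

Derivation:
Step 1: enter (0,5), '.' pass, move left to (0,4)
Step 2: enter (0,4), '.' pass, move left to (0,3)
Step 3: enter (0,3), '.' pass, move left to (0,2)
Step 4: enter (0,2), '.' pass, move left to (0,1)
Step 5: enter (0,1), '.' pass, move left to (0,0)
Step 6: enter (0,0), '.' pass, move left to (0,-1)
Step 7: at (0,-1) — EXIT via left edge, pos 0
Distinct cells visited: 6 (path length 6)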